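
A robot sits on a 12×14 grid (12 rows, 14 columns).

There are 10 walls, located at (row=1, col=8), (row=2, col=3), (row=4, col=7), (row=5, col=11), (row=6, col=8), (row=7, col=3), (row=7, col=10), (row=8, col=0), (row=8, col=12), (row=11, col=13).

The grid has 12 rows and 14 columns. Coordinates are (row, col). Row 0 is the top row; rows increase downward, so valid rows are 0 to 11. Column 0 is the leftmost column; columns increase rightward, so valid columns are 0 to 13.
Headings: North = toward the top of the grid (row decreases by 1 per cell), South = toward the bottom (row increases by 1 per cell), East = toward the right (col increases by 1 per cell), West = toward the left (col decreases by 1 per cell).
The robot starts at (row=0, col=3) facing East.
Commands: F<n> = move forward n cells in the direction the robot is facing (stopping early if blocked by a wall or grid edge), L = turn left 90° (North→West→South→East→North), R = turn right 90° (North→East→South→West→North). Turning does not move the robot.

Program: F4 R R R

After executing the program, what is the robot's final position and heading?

Answer: Final position: (row=0, col=7), facing North

Derivation:
Start: (row=0, col=3), facing East
  F4: move forward 4, now at (row=0, col=7)
  R: turn right, now facing South
  R: turn right, now facing West
  R: turn right, now facing North
Final: (row=0, col=7), facing North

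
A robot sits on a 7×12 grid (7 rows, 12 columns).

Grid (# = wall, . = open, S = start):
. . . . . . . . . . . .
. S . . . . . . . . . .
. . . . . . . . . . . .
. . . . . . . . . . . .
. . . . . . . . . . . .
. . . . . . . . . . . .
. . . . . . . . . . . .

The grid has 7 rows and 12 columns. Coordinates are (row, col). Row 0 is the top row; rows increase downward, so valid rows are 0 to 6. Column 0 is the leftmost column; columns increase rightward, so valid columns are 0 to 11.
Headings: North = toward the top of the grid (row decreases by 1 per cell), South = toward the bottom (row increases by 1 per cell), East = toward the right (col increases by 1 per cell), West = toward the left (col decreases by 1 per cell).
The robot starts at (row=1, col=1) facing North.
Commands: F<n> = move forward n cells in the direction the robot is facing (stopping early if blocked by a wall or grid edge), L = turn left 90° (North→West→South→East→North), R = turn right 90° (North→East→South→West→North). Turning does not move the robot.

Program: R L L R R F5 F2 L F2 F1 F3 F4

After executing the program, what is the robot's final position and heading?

Answer: Final position: (row=0, col=8), facing North

Derivation:
Start: (row=1, col=1), facing North
  R: turn right, now facing East
  L: turn left, now facing North
  L: turn left, now facing West
  R: turn right, now facing North
  R: turn right, now facing East
  F5: move forward 5, now at (row=1, col=6)
  F2: move forward 2, now at (row=1, col=8)
  L: turn left, now facing North
  F2: move forward 1/2 (blocked), now at (row=0, col=8)
  F1: move forward 0/1 (blocked), now at (row=0, col=8)
  F3: move forward 0/3 (blocked), now at (row=0, col=8)
  F4: move forward 0/4 (blocked), now at (row=0, col=8)
Final: (row=0, col=8), facing North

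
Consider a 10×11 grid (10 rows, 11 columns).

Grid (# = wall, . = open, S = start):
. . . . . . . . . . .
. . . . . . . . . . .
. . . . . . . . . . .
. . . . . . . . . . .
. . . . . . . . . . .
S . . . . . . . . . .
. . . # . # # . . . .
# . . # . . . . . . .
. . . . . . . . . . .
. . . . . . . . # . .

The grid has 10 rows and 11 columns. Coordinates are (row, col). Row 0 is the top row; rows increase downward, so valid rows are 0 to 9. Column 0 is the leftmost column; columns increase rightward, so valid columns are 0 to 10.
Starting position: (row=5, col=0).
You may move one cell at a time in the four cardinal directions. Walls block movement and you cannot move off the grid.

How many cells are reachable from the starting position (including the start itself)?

BFS flood-fill from (row=5, col=0):
  Distance 0: (row=5, col=0)
  Distance 1: (row=4, col=0), (row=5, col=1), (row=6, col=0)
  Distance 2: (row=3, col=0), (row=4, col=1), (row=5, col=2), (row=6, col=1)
  Distance 3: (row=2, col=0), (row=3, col=1), (row=4, col=2), (row=5, col=3), (row=6, col=2), (row=7, col=1)
  Distance 4: (row=1, col=0), (row=2, col=1), (row=3, col=2), (row=4, col=3), (row=5, col=4), (row=7, col=2), (row=8, col=1)
  Distance 5: (row=0, col=0), (row=1, col=1), (row=2, col=2), (row=3, col=3), (row=4, col=4), (row=5, col=5), (row=6, col=4), (row=8, col=0), (row=8, col=2), (row=9, col=1)
  Distance 6: (row=0, col=1), (row=1, col=2), (row=2, col=3), (row=3, col=4), (row=4, col=5), (row=5, col=6), (row=7, col=4), (row=8, col=3), (row=9, col=0), (row=9, col=2)
  Distance 7: (row=0, col=2), (row=1, col=3), (row=2, col=4), (row=3, col=5), (row=4, col=6), (row=5, col=7), (row=7, col=5), (row=8, col=4), (row=9, col=3)
  Distance 8: (row=0, col=3), (row=1, col=4), (row=2, col=5), (row=3, col=6), (row=4, col=7), (row=5, col=8), (row=6, col=7), (row=7, col=6), (row=8, col=5), (row=9, col=4)
  Distance 9: (row=0, col=4), (row=1, col=5), (row=2, col=6), (row=3, col=7), (row=4, col=8), (row=5, col=9), (row=6, col=8), (row=7, col=7), (row=8, col=6), (row=9, col=5)
  Distance 10: (row=0, col=5), (row=1, col=6), (row=2, col=7), (row=3, col=8), (row=4, col=9), (row=5, col=10), (row=6, col=9), (row=7, col=8), (row=8, col=7), (row=9, col=6)
  Distance 11: (row=0, col=6), (row=1, col=7), (row=2, col=8), (row=3, col=9), (row=4, col=10), (row=6, col=10), (row=7, col=9), (row=8, col=8), (row=9, col=7)
  Distance 12: (row=0, col=7), (row=1, col=8), (row=2, col=9), (row=3, col=10), (row=7, col=10), (row=8, col=9)
  Distance 13: (row=0, col=8), (row=1, col=9), (row=2, col=10), (row=8, col=10), (row=9, col=9)
  Distance 14: (row=0, col=9), (row=1, col=10), (row=9, col=10)
  Distance 15: (row=0, col=10)
Total reachable: 104 (grid has 104 open cells total)

Answer: Reachable cells: 104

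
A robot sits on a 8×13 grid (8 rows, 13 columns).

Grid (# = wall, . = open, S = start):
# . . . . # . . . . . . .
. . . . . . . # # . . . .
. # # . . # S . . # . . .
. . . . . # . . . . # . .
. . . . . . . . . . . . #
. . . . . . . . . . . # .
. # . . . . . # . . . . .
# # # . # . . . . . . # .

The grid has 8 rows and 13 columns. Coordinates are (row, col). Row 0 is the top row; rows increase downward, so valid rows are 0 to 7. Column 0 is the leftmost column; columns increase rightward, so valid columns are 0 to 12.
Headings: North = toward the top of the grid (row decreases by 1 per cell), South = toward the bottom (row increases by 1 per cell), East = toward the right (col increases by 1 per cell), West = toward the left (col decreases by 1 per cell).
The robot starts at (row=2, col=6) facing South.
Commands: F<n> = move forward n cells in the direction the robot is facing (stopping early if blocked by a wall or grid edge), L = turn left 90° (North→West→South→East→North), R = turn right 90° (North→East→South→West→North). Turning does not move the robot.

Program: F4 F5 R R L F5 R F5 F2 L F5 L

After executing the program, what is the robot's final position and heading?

Answer: Final position: (row=4, col=0), facing South

Derivation:
Start: (row=2, col=6), facing South
  F4: move forward 4, now at (row=6, col=6)
  F5: move forward 1/5 (blocked), now at (row=7, col=6)
  R: turn right, now facing West
  R: turn right, now facing North
  L: turn left, now facing West
  F5: move forward 1/5 (blocked), now at (row=7, col=5)
  R: turn right, now facing North
  F5: move forward 3/5 (blocked), now at (row=4, col=5)
  F2: move forward 0/2 (blocked), now at (row=4, col=5)
  L: turn left, now facing West
  F5: move forward 5, now at (row=4, col=0)
  L: turn left, now facing South
Final: (row=4, col=0), facing South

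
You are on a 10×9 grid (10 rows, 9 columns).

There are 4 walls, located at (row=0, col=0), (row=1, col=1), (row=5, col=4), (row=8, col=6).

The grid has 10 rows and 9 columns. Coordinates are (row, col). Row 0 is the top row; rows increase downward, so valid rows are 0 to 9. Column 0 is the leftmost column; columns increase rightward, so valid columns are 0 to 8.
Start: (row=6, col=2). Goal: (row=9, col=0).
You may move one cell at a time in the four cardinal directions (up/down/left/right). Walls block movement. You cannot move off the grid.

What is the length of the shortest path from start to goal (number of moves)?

BFS from (row=6, col=2) until reaching (row=9, col=0):
  Distance 0: (row=6, col=2)
  Distance 1: (row=5, col=2), (row=6, col=1), (row=6, col=3), (row=7, col=2)
  Distance 2: (row=4, col=2), (row=5, col=1), (row=5, col=3), (row=6, col=0), (row=6, col=4), (row=7, col=1), (row=7, col=3), (row=8, col=2)
  Distance 3: (row=3, col=2), (row=4, col=1), (row=4, col=3), (row=5, col=0), (row=6, col=5), (row=7, col=0), (row=7, col=4), (row=8, col=1), (row=8, col=3), (row=9, col=2)
  Distance 4: (row=2, col=2), (row=3, col=1), (row=3, col=3), (row=4, col=0), (row=4, col=4), (row=5, col=5), (row=6, col=6), (row=7, col=5), (row=8, col=0), (row=8, col=4), (row=9, col=1), (row=9, col=3)
  Distance 5: (row=1, col=2), (row=2, col=1), (row=2, col=3), (row=3, col=0), (row=3, col=4), (row=4, col=5), (row=5, col=6), (row=6, col=7), (row=7, col=6), (row=8, col=5), (row=9, col=0), (row=9, col=4)  <- goal reached here
One shortest path (5 moves): (row=6, col=2) -> (row=6, col=1) -> (row=6, col=0) -> (row=7, col=0) -> (row=8, col=0) -> (row=9, col=0)

Answer: Shortest path length: 5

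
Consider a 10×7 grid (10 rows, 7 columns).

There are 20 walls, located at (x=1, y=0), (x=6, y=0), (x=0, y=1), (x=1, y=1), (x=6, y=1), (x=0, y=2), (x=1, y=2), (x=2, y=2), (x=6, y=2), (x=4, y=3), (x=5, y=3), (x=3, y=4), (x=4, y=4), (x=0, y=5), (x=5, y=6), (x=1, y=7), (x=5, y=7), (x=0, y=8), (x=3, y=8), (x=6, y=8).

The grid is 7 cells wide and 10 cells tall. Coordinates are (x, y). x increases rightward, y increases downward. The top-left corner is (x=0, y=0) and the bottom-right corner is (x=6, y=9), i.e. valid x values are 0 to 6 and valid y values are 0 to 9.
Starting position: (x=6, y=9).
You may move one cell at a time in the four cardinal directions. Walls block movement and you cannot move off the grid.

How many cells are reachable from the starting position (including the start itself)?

Answer: Reachable cells: 49

Derivation:
BFS flood-fill from (x=6, y=9):
  Distance 0: (x=6, y=9)
  Distance 1: (x=5, y=9)
  Distance 2: (x=5, y=8), (x=4, y=9)
  Distance 3: (x=4, y=8), (x=3, y=9)
  Distance 4: (x=4, y=7), (x=2, y=9)
  Distance 5: (x=4, y=6), (x=3, y=7), (x=2, y=8), (x=1, y=9)
  Distance 6: (x=4, y=5), (x=3, y=6), (x=2, y=7), (x=1, y=8), (x=0, y=9)
  Distance 7: (x=3, y=5), (x=5, y=5), (x=2, y=6)
  Distance 8: (x=5, y=4), (x=2, y=5), (x=6, y=5), (x=1, y=6)
  Distance 9: (x=2, y=4), (x=6, y=4), (x=1, y=5), (x=0, y=6), (x=6, y=6)
  Distance 10: (x=2, y=3), (x=6, y=3), (x=1, y=4), (x=0, y=7), (x=6, y=7)
  Distance 11: (x=1, y=3), (x=3, y=3), (x=0, y=4)
  Distance 12: (x=3, y=2), (x=0, y=3)
  Distance 13: (x=3, y=1), (x=4, y=2)
  Distance 14: (x=3, y=0), (x=2, y=1), (x=4, y=1), (x=5, y=2)
  Distance 15: (x=2, y=0), (x=4, y=0), (x=5, y=1)
  Distance 16: (x=5, y=0)
Total reachable: 49 (grid has 50 open cells total)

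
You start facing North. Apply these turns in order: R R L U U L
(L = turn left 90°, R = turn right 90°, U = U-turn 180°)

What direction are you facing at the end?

Answer: Final heading: North

Derivation:
Start: North
  R (right (90° clockwise)) -> East
  R (right (90° clockwise)) -> South
  L (left (90° counter-clockwise)) -> East
  U (U-turn (180°)) -> West
  U (U-turn (180°)) -> East
  L (left (90° counter-clockwise)) -> North
Final: North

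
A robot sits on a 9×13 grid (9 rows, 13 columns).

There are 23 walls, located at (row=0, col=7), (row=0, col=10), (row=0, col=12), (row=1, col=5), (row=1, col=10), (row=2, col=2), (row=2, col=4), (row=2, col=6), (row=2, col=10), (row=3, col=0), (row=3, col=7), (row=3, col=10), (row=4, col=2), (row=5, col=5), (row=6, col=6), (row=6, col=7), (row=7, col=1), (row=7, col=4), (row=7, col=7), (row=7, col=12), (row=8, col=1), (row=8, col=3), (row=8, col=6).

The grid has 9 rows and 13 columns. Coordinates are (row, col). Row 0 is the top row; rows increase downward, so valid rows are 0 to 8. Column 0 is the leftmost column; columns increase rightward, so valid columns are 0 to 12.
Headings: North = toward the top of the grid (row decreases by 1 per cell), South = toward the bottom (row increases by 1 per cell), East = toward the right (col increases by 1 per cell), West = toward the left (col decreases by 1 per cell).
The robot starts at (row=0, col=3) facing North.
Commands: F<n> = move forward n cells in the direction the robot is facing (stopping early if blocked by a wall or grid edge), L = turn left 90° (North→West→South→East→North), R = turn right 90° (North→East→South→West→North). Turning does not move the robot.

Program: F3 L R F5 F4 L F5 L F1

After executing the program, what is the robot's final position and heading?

Start: (row=0, col=3), facing North
  F3: move forward 0/3 (blocked), now at (row=0, col=3)
  L: turn left, now facing West
  R: turn right, now facing North
  F5: move forward 0/5 (blocked), now at (row=0, col=3)
  F4: move forward 0/4 (blocked), now at (row=0, col=3)
  L: turn left, now facing West
  F5: move forward 3/5 (blocked), now at (row=0, col=0)
  L: turn left, now facing South
  F1: move forward 1, now at (row=1, col=0)
Final: (row=1, col=0), facing South

Answer: Final position: (row=1, col=0), facing South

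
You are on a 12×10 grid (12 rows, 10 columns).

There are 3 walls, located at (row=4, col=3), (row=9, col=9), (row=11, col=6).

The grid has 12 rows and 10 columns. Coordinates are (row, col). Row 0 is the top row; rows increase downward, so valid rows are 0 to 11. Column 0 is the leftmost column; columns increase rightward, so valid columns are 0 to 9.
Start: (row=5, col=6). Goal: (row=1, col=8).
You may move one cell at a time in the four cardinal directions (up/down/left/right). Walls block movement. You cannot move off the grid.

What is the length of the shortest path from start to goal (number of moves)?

Answer: Shortest path length: 6

Derivation:
BFS from (row=5, col=6) until reaching (row=1, col=8):
  Distance 0: (row=5, col=6)
  Distance 1: (row=4, col=6), (row=5, col=5), (row=5, col=7), (row=6, col=6)
  Distance 2: (row=3, col=6), (row=4, col=5), (row=4, col=7), (row=5, col=4), (row=5, col=8), (row=6, col=5), (row=6, col=7), (row=7, col=6)
  Distance 3: (row=2, col=6), (row=3, col=5), (row=3, col=7), (row=4, col=4), (row=4, col=8), (row=5, col=3), (row=5, col=9), (row=6, col=4), (row=6, col=8), (row=7, col=5), (row=7, col=7), (row=8, col=6)
  Distance 4: (row=1, col=6), (row=2, col=5), (row=2, col=7), (row=3, col=4), (row=3, col=8), (row=4, col=9), (row=5, col=2), (row=6, col=3), (row=6, col=9), (row=7, col=4), (row=7, col=8), (row=8, col=5), (row=8, col=7), (row=9, col=6)
  Distance 5: (row=0, col=6), (row=1, col=5), (row=1, col=7), (row=2, col=4), (row=2, col=8), (row=3, col=3), (row=3, col=9), (row=4, col=2), (row=5, col=1), (row=6, col=2), (row=7, col=3), (row=7, col=9), (row=8, col=4), (row=8, col=8), (row=9, col=5), (row=9, col=7), (row=10, col=6)
  Distance 6: (row=0, col=5), (row=0, col=7), (row=1, col=4), (row=1, col=8), (row=2, col=3), (row=2, col=9), (row=3, col=2), (row=4, col=1), (row=5, col=0), (row=6, col=1), (row=7, col=2), (row=8, col=3), (row=8, col=9), (row=9, col=4), (row=9, col=8), (row=10, col=5), (row=10, col=7)  <- goal reached here
One shortest path (6 moves): (row=5, col=6) -> (row=5, col=7) -> (row=5, col=8) -> (row=4, col=8) -> (row=3, col=8) -> (row=2, col=8) -> (row=1, col=8)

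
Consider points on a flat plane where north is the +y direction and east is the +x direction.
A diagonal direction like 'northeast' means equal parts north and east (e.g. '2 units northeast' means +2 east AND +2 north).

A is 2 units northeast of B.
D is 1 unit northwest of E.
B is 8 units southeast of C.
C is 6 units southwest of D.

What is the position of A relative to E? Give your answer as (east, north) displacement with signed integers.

Answer: A is at (east=3, north=-11) relative to E.

Derivation:
Place E at the origin (east=0, north=0).
  D is 1 unit northwest of E: delta (east=-1, north=+1); D at (east=-1, north=1).
  C is 6 units southwest of D: delta (east=-6, north=-6); C at (east=-7, north=-5).
  B is 8 units southeast of C: delta (east=+8, north=-8); B at (east=1, north=-13).
  A is 2 units northeast of B: delta (east=+2, north=+2); A at (east=3, north=-11).
Therefore A relative to E: (east=3, north=-11).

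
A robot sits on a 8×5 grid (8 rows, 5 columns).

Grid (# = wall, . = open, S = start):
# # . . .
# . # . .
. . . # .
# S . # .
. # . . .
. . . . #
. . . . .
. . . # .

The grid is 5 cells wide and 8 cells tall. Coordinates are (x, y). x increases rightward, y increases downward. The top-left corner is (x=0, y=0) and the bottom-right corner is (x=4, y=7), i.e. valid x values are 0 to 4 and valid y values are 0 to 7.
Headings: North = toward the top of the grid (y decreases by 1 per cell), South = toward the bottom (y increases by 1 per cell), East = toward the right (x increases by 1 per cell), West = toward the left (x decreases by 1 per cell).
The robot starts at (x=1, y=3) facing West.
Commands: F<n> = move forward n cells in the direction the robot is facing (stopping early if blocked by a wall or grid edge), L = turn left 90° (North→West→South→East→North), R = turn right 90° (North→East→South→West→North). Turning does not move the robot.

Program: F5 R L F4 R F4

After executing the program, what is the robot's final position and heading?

Start: (x=1, y=3), facing West
  F5: move forward 0/5 (blocked), now at (x=1, y=3)
  R: turn right, now facing North
  L: turn left, now facing West
  F4: move forward 0/4 (blocked), now at (x=1, y=3)
  R: turn right, now facing North
  F4: move forward 2/4 (blocked), now at (x=1, y=1)
Final: (x=1, y=1), facing North

Answer: Final position: (x=1, y=1), facing North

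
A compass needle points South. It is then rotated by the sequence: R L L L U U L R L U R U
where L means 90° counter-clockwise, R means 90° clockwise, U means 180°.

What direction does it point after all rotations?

Answer: Final heading: North

Derivation:
Start: South
  R (right (90° clockwise)) -> West
  L (left (90° counter-clockwise)) -> South
  L (left (90° counter-clockwise)) -> East
  L (left (90° counter-clockwise)) -> North
  U (U-turn (180°)) -> South
  U (U-turn (180°)) -> North
  L (left (90° counter-clockwise)) -> West
  R (right (90° clockwise)) -> North
  L (left (90° counter-clockwise)) -> West
  U (U-turn (180°)) -> East
  R (right (90° clockwise)) -> South
  U (U-turn (180°)) -> North
Final: North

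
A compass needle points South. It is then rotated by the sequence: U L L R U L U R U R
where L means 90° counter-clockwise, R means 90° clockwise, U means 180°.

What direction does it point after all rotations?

Answer: Final heading: South

Derivation:
Start: South
  U (U-turn (180°)) -> North
  L (left (90° counter-clockwise)) -> West
  L (left (90° counter-clockwise)) -> South
  R (right (90° clockwise)) -> West
  U (U-turn (180°)) -> East
  L (left (90° counter-clockwise)) -> North
  U (U-turn (180°)) -> South
  R (right (90° clockwise)) -> West
  U (U-turn (180°)) -> East
  R (right (90° clockwise)) -> South
Final: South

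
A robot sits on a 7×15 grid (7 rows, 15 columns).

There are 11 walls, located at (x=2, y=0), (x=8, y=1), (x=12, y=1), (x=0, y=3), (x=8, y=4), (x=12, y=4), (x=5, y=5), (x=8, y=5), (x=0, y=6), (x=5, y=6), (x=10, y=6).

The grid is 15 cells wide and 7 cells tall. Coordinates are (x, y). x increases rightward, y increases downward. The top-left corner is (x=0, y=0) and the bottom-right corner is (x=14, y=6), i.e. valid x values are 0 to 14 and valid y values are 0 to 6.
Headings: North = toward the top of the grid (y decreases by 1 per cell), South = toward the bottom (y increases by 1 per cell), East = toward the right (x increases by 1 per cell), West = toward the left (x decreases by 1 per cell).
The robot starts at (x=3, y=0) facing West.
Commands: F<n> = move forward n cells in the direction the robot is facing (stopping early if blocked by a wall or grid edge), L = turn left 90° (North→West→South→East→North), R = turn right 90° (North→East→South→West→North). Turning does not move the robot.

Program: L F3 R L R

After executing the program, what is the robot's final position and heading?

Start: (x=3, y=0), facing West
  L: turn left, now facing South
  F3: move forward 3, now at (x=3, y=3)
  R: turn right, now facing West
  L: turn left, now facing South
  R: turn right, now facing West
Final: (x=3, y=3), facing West

Answer: Final position: (x=3, y=3), facing West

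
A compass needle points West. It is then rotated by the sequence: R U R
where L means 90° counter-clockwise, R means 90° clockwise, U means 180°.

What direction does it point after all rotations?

Start: West
  R (right (90° clockwise)) -> North
  U (U-turn (180°)) -> South
  R (right (90° clockwise)) -> West
Final: West

Answer: Final heading: West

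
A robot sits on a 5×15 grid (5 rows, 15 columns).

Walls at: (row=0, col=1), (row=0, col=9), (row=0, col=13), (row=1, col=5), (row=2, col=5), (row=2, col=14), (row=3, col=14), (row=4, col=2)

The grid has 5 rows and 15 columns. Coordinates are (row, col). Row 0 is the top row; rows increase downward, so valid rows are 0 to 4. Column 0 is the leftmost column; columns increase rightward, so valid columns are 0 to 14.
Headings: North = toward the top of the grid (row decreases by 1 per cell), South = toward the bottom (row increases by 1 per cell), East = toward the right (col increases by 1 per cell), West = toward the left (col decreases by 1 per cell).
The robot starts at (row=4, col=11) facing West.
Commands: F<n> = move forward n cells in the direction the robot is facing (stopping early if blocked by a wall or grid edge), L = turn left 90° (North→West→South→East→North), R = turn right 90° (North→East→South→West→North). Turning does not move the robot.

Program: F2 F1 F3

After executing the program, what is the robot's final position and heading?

Answer: Final position: (row=4, col=5), facing West

Derivation:
Start: (row=4, col=11), facing West
  F2: move forward 2, now at (row=4, col=9)
  F1: move forward 1, now at (row=4, col=8)
  F3: move forward 3, now at (row=4, col=5)
Final: (row=4, col=5), facing West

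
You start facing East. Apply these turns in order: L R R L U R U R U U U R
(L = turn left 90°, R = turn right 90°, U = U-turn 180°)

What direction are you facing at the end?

Start: East
  L (left (90° counter-clockwise)) -> North
  R (right (90° clockwise)) -> East
  R (right (90° clockwise)) -> South
  L (left (90° counter-clockwise)) -> East
  U (U-turn (180°)) -> West
  R (right (90° clockwise)) -> North
  U (U-turn (180°)) -> South
  R (right (90° clockwise)) -> West
  U (U-turn (180°)) -> East
  U (U-turn (180°)) -> West
  U (U-turn (180°)) -> East
  R (right (90° clockwise)) -> South
Final: South

Answer: Final heading: South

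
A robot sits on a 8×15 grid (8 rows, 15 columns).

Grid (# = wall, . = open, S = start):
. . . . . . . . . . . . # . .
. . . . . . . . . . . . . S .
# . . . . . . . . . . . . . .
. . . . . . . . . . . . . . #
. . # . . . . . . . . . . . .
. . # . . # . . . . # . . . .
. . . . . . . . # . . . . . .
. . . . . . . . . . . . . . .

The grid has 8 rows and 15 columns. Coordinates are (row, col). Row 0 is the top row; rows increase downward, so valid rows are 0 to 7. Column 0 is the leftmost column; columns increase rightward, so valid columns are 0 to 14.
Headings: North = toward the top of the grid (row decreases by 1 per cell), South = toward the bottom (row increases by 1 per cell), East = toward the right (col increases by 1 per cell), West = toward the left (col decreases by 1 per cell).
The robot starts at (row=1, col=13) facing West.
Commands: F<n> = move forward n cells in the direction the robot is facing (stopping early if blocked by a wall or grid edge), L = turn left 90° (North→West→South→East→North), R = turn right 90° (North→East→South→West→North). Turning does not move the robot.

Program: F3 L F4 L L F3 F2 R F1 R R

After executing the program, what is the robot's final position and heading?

Answer: Final position: (row=0, col=11), facing West

Derivation:
Start: (row=1, col=13), facing West
  F3: move forward 3, now at (row=1, col=10)
  L: turn left, now facing South
  F4: move forward 3/4 (blocked), now at (row=4, col=10)
  L: turn left, now facing East
  L: turn left, now facing North
  F3: move forward 3, now at (row=1, col=10)
  F2: move forward 1/2 (blocked), now at (row=0, col=10)
  R: turn right, now facing East
  F1: move forward 1, now at (row=0, col=11)
  R: turn right, now facing South
  R: turn right, now facing West
Final: (row=0, col=11), facing West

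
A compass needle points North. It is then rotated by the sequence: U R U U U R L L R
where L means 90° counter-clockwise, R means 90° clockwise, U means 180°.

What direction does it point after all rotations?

Answer: Final heading: East

Derivation:
Start: North
  U (U-turn (180°)) -> South
  R (right (90° clockwise)) -> West
  U (U-turn (180°)) -> East
  U (U-turn (180°)) -> West
  U (U-turn (180°)) -> East
  R (right (90° clockwise)) -> South
  L (left (90° counter-clockwise)) -> East
  L (left (90° counter-clockwise)) -> North
  R (right (90° clockwise)) -> East
Final: East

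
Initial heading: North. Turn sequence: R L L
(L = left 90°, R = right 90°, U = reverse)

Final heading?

Start: North
  R (right (90° clockwise)) -> East
  L (left (90° counter-clockwise)) -> North
  L (left (90° counter-clockwise)) -> West
Final: West

Answer: Final heading: West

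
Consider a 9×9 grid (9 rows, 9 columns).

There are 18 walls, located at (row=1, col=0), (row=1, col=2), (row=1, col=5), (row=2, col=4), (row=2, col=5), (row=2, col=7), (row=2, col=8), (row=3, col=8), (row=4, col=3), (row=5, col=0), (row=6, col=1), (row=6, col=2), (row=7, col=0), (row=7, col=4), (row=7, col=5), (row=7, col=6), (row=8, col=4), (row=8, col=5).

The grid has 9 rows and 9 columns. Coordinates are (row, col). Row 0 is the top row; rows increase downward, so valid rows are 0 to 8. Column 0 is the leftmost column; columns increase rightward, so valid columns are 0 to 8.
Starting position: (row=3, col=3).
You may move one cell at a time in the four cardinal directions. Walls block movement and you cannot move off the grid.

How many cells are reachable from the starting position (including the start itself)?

BFS flood-fill from (row=3, col=3):
  Distance 0: (row=3, col=3)
  Distance 1: (row=2, col=3), (row=3, col=2), (row=3, col=4)
  Distance 2: (row=1, col=3), (row=2, col=2), (row=3, col=1), (row=3, col=5), (row=4, col=2), (row=4, col=4)
  Distance 3: (row=0, col=3), (row=1, col=4), (row=2, col=1), (row=3, col=0), (row=3, col=6), (row=4, col=1), (row=4, col=5), (row=5, col=2), (row=5, col=4)
  Distance 4: (row=0, col=2), (row=0, col=4), (row=1, col=1), (row=2, col=0), (row=2, col=6), (row=3, col=7), (row=4, col=0), (row=4, col=6), (row=5, col=1), (row=5, col=3), (row=5, col=5), (row=6, col=4)
  Distance 5: (row=0, col=1), (row=0, col=5), (row=1, col=6), (row=4, col=7), (row=5, col=6), (row=6, col=3), (row=6, col=5)
  Distance 6: (row=0, col=0), (row=0, col=6), (row=1, col=7), (row=4, col=8), (row=5, col=7), (row=6, col=6), (row=7, col=3)
  Distance 7: (row=0, col=7), (row=1, col=8), (row=5, col=8), (row=6, col=7), (row=7, col=2), (row=8, col=3)
  Distance 8: (row=0, col=8), (row=6, col=8), (row=7, col=1), (row=7, col=7), (row=8, col=2)
  Distance 9: (row=7, col=8), (row=8, col=1), (row=8, col=7)
  Distance 10: (row=8, col=0), (row=8, col=6), (row=8, col=8)
Total reachable: 62 (grid has 63 open cells total)

Answer: Reachable cells: 62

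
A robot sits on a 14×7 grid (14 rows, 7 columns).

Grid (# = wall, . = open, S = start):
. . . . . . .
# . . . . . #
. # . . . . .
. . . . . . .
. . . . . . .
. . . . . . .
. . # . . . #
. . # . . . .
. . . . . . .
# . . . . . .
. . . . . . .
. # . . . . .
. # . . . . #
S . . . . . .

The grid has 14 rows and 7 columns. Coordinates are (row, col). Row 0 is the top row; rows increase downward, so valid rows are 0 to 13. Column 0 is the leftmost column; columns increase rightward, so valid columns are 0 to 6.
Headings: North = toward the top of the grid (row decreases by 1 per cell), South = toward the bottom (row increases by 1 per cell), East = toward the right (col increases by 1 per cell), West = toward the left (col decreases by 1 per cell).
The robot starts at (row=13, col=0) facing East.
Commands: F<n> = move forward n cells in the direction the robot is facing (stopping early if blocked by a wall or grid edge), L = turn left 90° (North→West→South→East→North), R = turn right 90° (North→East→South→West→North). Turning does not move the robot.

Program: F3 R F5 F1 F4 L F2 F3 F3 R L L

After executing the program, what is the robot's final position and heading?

Start: (row=13, col=0), facing East
  F3: move forward 3, now at (row=13, col=3)
  R: turn right, now facing South
  F5: move forward 0/5 (blocked), now at (row=13, col=3)
  F1: move forward 0/1 (blocked), now at (row=13, col=3)
  F4: move forward 0/4 (blocked), now at (row=13, col=3)
  L: turn left, now facing East
  F2: move forward 2, now at (row=13, col=5)
  F3: move forward 1/3 (blocked), now at (row=13, col=6)
  F3: move forward 0/3 (blocked), now at (row=13, col=6)
  R: turn right, now facing South
  L: turn left, now facing East
  L: turn left, now facing North
Final: (row=13, col=6), facing North

Answer: Final position: (row=13, col=6), facing North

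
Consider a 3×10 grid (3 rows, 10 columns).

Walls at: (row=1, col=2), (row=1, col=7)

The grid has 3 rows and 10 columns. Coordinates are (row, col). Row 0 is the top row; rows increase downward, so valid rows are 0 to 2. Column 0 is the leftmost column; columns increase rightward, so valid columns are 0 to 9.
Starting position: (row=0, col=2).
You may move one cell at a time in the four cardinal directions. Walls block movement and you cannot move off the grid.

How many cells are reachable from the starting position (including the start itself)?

Answer: Reachable cells: 28

Derivation:
BFS flood-fill from (row=0, col=2):
  Distance 0: (row=0, col=2)
  Distance 1: (row=0, col=1), (row=0, col=3)
  Distance 2: (row=0, col=0), (row=0, col=4), (row=1, col=1), (row=1, col=3)
  Distance 3: (row=0, col=5), (row=1, col=0), (row=1, col=4), (row=2, col=1), (row=2, col=3)
  Distance 4: (row=0, col=6), (row=1, col=5), (row=2, col=0), (row=2, col=2), (row=2, col=4)
  Distance 5: (row=0, col=7), (row=1, col=6), (row=2, col=5)
  Distance 6: (row=0, col=8), (row=2, col=6)
  Distance 7: (row=0, col=9), (row=1, col=8), (row=2, col=7)
  Distance 8: (row=1, col=9), (row=2, col=8)
  Distance 9: (row=2, col=9)
Total reachable: 28 (grid has 28 open cells total)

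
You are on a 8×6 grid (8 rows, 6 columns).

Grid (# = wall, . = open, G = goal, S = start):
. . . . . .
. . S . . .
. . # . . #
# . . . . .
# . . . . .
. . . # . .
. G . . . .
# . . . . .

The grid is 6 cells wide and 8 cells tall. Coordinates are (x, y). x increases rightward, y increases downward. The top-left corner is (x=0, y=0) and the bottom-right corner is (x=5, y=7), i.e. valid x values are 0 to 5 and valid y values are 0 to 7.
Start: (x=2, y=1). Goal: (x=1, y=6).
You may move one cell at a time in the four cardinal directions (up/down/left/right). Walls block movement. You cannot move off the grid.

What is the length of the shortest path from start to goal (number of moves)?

Answer: Shortest path length: 6

Derivation:
BFS from (x=2, y=1) until reaching (x=1, y=6):
  Distance 0: (x=2, y=1)
  Distance 1: (x=2, y=0), (x=1, y=1), (x=3, y=1)
  Distance 2: (x=1, y=0), (x=3, y=0), (x=0, y=1), (x=4, y=1), (x=1, y=2), (x=3, y=2)
  Distance 3: (x=0, y=0), (x=4, y=0), (x=5, y=1), (x=0, y=2), (x=4, y=2), (x=1, y=3), (x=3, y=3)
  Distance 4: (x=5, y=0), (x=2, y=3), (x=4, y=3), (x=1, y=4), (x=3, y=4)
  Distance 5: (x=5, y=3), (x=2, y=4), (x=4, y=4), (x=1, y=5)
  Distance 6: (x=5, y=4), (x=0, y=5), (x=2, y=5), (x=4, y=5), (x=1, y=6)  <- goal reached here
One shortest path (6 moves): (x=2, y=1) -> (x=1, y=1) -> (x=1, y=2) -> (x=1, y=3) -> (x=1, y=4) -> (x=1, y=5) -> (x=1, y=6)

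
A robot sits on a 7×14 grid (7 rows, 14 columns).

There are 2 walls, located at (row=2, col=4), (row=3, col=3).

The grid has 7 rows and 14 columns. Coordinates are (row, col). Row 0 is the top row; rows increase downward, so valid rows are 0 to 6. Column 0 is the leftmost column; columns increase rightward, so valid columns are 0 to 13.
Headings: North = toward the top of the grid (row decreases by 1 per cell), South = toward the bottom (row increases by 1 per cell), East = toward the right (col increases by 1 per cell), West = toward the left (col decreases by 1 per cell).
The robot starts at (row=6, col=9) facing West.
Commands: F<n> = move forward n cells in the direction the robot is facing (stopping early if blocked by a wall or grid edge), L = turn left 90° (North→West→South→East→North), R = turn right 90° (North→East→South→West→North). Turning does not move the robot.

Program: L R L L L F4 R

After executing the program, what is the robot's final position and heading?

Start: (row=6, col=9), facing West
  L: turn left, now facing South
  R: turn right, now facing West
  L: turn left, now facing South
  L: turn left, now facing East
  L: turn left, now facing North
  F4: move forward 4, now at (row=2, col=9)
  R: turn right, now facing East
Final: (row=2, col=9), facing East

Answer: Final position: (row=2, col=9), facing East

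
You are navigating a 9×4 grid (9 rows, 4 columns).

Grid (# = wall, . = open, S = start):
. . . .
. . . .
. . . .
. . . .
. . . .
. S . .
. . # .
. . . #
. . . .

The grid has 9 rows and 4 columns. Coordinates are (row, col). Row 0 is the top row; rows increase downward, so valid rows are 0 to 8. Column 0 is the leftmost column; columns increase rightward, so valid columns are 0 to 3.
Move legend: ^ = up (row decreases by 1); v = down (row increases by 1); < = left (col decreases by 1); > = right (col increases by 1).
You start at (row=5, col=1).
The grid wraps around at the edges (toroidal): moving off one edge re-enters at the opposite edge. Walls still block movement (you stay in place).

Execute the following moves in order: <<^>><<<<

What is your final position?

Answer: Final position: (row=4, col=1)

Derivation:
Start: (row=5, col=1)
  < (left): (row=5, col=1) -> (row=5, col=0)
  < (left): (row=5, col=0) -> (row=5, col=3)
  ^ (up): (row=5, col=3) -> (row=4, col=3)
  > (right): (row=4, col=3) -> (row=4, col=0)
  > (right): (row=4, col=0) -> (row=4, col=1)
  < (left): (row=4, col=1) -> (row=4, col=0)
  < (left): (row=4, col=0) -> (row=4, col=3)
  < (left): (row=4, col=3) -> (row=4, col=2)
  < (left): (row=4, col=2) -> (row=4, col=1)
Final: (row=4, col=1)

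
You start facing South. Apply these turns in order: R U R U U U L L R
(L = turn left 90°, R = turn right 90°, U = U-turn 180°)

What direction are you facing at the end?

Answer: Final heading: West

Derivation:
Start: South
  R (right (90° clockwise)) -> West
  U (U-turn (180°)) -> East
  R (right (90° clockwise)) -> South
  U (U-turn (180°)) -> North
  U (U-turn (180°)) -> South
  U (U-turn (180°)) -> North
  L (left (90° counter-clockwise)) -> West
  L (left (90° counter-clockwise)) -> South
  R (right (90° clockwise)) -> West
Final: West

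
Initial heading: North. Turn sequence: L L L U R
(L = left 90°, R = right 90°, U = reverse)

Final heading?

Start: North
  L (left (90° counter-clockwise)) -> West
  L (left (90° counter-clockwise)) -> South
  L (left (90° counter-clockwise)) -> East
  U (U-turn (180°)) -> West
  R (right (90° clockwise)) -> North
Final: North

Answer: Final heading: North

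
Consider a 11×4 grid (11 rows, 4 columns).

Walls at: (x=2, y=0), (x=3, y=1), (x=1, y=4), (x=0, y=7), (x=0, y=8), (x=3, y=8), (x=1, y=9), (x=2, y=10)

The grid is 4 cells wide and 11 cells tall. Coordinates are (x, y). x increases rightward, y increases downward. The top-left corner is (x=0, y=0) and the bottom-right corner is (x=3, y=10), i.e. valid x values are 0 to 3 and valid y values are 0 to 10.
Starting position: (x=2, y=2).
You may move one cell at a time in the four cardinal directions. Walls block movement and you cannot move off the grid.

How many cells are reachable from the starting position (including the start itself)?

BFS flood-fill from (x=2, y=2):
  Distance 0: (x=2, y=2)
  Distance 1: (x=2, y=1), (x=1, y=2), (x=3, y=2), (x=2, y=3)
  Distance 2: (x=1, y=1), (x=0, y=2), (x=1, y=3), (x=3, y=3), (x=2, y=4)
  Distance 3: (x=1, y=0), (x=0, y=1), (x=0, y=3), (x=3, y=4), (x=2, y=5)
  Distance 4: (x=0, y=0), (x=0, y=4), (x=1, y=5), (x=3, y=5), (x=2, y=6)
  Distance 5: (x=0, y=5), (x=1, y=6), (x=3, y=6), (x=2, y=7)
  Distance 6: (x=0, y=6), (x=1, y=7), (x=3, y=7), (x=2, y=8)
  Distance 7: (x=1, y=8), (x=2, y=9)
  Distance 8: (x=3, y=9)
  Distance 9: (x=3, y=10)
Total reachable: 32 (grid has 36 open cells total)

Answer: Reachable cells: 32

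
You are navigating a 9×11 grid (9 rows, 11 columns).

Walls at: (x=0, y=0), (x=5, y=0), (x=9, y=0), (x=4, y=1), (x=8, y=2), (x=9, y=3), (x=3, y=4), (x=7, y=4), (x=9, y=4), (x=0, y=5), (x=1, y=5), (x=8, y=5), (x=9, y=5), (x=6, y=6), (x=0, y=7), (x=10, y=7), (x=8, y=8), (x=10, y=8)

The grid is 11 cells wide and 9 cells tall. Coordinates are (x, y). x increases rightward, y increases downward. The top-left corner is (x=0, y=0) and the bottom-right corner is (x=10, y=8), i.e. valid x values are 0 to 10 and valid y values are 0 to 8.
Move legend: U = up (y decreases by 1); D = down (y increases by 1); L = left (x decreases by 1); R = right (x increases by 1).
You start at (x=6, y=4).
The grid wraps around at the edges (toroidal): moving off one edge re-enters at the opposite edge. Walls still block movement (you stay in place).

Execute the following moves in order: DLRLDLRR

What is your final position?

Start: (x=6, y=4)
  D (down): (x=6, y=4) -> (x=6, y=5)
  L (left): (x=6, y=5) -> (x=5, y=5)
  R (right): (x=5, y=5) -> (x=6, y=5)
  L (left): (x=6, y=5) -> (x=5, y=5)
  D (down): (x=5, y=5) -> (x=5, y=6)
  L (left): (x=5, y=6) -> (x=4, y=6)
  R (right): (x=4, y=6) -> (x=5, y=6)
  R (right): blocked, stay at (x=5, y=6)
Final: (x=5, y=6)

Answer: Final position: (x=5, y=6)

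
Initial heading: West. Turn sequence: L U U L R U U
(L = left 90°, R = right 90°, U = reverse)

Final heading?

Answer: Final heading: South

Derivation:
Start: West
  L (left (90° counter-clockwise)) -> South
  U (U-turn (180°)) -> North
  U (U-turn (180°)) -> South
  L (left (90° counter-clockwise)) -> East
  R (right (90° clockwise)) -> South
  U (U-turn (180°)) -> North
  U (U-turn (180°)) -> South
Final: South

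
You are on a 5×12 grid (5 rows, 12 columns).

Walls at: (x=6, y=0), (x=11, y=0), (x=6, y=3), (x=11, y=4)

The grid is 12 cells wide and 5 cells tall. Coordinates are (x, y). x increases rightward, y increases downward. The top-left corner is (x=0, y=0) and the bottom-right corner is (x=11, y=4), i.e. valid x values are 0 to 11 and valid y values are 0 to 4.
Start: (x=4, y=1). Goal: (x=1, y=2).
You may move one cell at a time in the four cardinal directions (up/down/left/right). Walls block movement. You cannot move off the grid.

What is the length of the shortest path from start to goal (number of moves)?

Answer: Shortest path length: 4

Derivation:
BFS from (x=4, y=1) until reaching (x=1, y=2):
  Distance 0: (x=4, y=1)
  Distance 1: (x=4, y=0), (x=3, y=1), (x=5, y=1), (x=4, y=2)
  Distance 2: (x=3, y=0), (x=5, y=0), (x=2, y=1), (x=6, y=1), (x=3, y=2), (x=5, y=2), (x=4, y=3)
  Distance 3: (x=2, y=0), (x=1, y=1), (x=7, y=1), (x=2, y=2), (x=6, y=2), (x=3, y=3), (x=5, y=3), (x=4, y=4)
  Distance 4: (x=1, y=0), (x=7, y=0), (x=0, y=1), (x=8, y=1), (x=1, y=2), (x=7, y=2), (x=2, y=3), (x=3, y=4), (x=5, y=4)  <- goal reached here
One shortest path (4 moves): (x=4, y=1) -> (x=3, y=1) -> (x=2, y=1) -> (x=1, y=1) -> (x=1, y=2)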